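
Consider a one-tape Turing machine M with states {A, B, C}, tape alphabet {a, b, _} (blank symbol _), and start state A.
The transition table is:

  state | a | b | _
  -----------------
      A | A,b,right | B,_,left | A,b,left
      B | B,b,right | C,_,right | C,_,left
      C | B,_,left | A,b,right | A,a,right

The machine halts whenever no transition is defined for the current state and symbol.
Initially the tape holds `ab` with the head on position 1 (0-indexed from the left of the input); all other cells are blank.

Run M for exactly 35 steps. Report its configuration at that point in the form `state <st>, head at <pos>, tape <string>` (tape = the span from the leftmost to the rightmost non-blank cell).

A | __a[b]   read b → write _, move left, go to B
B | __[a]_   read a → write b, move right, go to B
B | __b[_]   read _ → write _, move left, go to C
C | __[b]_   read b → write b, move right, go to A
A | __b[_]   read _ → write b, move left, go to A
A | __[b]b   read b → write _, move left, go to B
B | _[_]_b   read _ → write _, move left, go to C
C | [_]__b   read _ → write a, move right, go to A
A | a[_]_b   read _ → write b, move left, go to A
A | [a]b_b   read a → write b, move right, go to A
A | b[b]_b   read b → write _, move left, go to B
B | [b]__b   read b → write _, move right, go to C
C | _[_]_b   read _ → write a, move right, go to A
A | _a[_]b   read _ → write b, move left, go to A
A | _[a]bb   read a → write b, move right, go to A
A | _b[b]b   read b → write _, move left, go to B
B | _[b]_b   read b → write _, move right, go to C
C | __[_]b   read _ → write a, move right, go to A
A | __a[b]   read b → write _, move left, go to B
B | __[a]_   read a → write b, move right, go to B
B | __b[_]   read _ → write _, move left, go to C
C | __[b]_   read b → write b, move right, go to A
A | __b[_]   read _ → write b, move left, go to A
A | __[b]b   read b → write _, move left, go to B
B | _[_]_b   read _ → write _, move left, go to C
C | [_]__b   read _ → write a, move right, go to A
A | a[_]_b   read _ → write b, move left, go to A
A | [a]b_b   read a → write b, move right, go to A
A | b[b]_b   read b → write _, move left, go to B
B | [b]__b   read b → write _, move right, go to C
C | _[_]_b   read _ → write a, move right, go to A
A | _a[_]b   read _ → write b, move left, go to A
A | _[a]bb   read a → write b, move right, go to A
A | _b[b]b   read b → write _, move left, go to B
B | _[b]_b   read b → write _, move right, go to C
C | __[_]b
After 35 steps: state C, head at 0, tape b.

state C, head at 0, tape b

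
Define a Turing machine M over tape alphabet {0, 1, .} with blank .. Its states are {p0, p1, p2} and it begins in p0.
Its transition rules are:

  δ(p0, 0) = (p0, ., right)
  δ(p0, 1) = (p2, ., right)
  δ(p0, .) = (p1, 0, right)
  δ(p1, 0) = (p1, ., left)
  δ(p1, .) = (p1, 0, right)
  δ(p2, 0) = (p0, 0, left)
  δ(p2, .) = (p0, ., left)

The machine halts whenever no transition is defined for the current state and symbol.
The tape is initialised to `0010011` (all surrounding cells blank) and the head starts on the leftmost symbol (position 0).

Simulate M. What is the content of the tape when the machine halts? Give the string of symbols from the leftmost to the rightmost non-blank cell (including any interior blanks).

0000011

p0 | [0]010011   read 0 → write ., move right, go to p0
p0 | .[0]10011   read 0 → write ., move right, go to p0
p0 | ..[1]0011   read 1 → write ., move right, go to p2
p2 | ...[0]011   read 0 → write 0, move left, go to p0
p0 | ..[.]0011   read . → write 0, move right, go to p1
p1 | ..0[0]011   read 0 → write ., move left, go to p1
p1 | ..[0].011   read 0 → write ., move left, go to p1
p1 | .[.]..011   read . → write 0, move right, go to p1
p1 | .0[.].011   read . → write 0, move right, go to p1
p1 | .00[.]011   read . → write 0, move right, go to p1
p1 | .000[0]11   read 0 → write ., move left, go to p1
p1 | .00[0].11   read 0 → write ., move left, go to p1
p1 | .0[0]..11   read 0 → write ., move left, go to p1
p1 | .[0]...11   read 0 → write ., move left, go to p1
p1 | [.]....11   read . → write 0, move right, go to p1
p1 | 0[.]...11   read . → write 0, move right, go to p1
p1 | 00[.]..11   read . → write 0, move right, go to p1
p1 | 000[.].11   read . → write 0, move right, go to p1
p1 | 0000[.]11   read . → write 0, move right, go to p1
p1 | 00000[1]1
The non-blank tape span at halt is 0000011.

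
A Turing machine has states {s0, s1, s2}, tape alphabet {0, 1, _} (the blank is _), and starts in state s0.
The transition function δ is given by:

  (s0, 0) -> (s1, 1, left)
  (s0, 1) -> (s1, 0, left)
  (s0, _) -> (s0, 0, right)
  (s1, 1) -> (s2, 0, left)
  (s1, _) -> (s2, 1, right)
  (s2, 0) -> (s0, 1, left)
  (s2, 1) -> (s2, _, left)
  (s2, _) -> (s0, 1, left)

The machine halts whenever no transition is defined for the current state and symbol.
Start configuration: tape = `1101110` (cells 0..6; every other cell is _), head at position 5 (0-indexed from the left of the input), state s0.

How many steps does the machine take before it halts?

s0 | __11011[1]0   read 1 → write 0, move left, go to s1
s1 | __1101[1]00   read 1 → write 0, move left, go to s2
s2 | __110[1]000   read 1 → write _, move left, go to s2
s2 | __11[0]_000   read 0 → write 1, move left, go to s0
s0 | __1[1]1_000   read 1 → write 0, move left, go to s1
s1 | __[1]01_000   read 1 → write 0, move left, go to s2
s2 | _[_]001_000   read _ → write 1, move left, go to s0
s0 | [_]1001_000   read _ → write 0, move right, go to s0
s0 | 0[1]001_000   read 1 → write 0, move left, go to s1
s1 | [0]0001_000
M halts after 9 transitions.

9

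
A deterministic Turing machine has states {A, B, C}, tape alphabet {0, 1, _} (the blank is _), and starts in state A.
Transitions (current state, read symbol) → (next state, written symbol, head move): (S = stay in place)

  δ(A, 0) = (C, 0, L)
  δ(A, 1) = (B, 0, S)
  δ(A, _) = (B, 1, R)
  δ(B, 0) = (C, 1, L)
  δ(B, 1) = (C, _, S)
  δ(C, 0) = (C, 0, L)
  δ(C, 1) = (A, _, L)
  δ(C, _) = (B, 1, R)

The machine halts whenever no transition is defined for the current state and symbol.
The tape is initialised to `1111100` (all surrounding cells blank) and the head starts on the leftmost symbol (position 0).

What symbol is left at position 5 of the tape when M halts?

state=A head=0 tape=__[1]111100   (A,1)→(B,0,S)
state=B head=0 tape=__[0]111100   (B,0)→(C,1,L)
state=C head=-1 tape=_[_]1111100   (C,_)→(B,1,R)
state=B head=0 tape=_1[1]111100   (B,1)→(C,_,S)
state=C head=0 tape=_1[_]111100   (C,_)→(B,1,R)
state=B head=1 tape=_11[1]11100   (B,1)→(C,_,S)
state=C head=1 tape=_11[_]11100   (C,_)→(B,1,R)
state=B head=2 tape=_111[1]1100   (B,1)→(C,_,S)
state=C head=2 tape=_111[_]1100   (C,_)→(B,1,R)
state=B head=3 tape=_1111[1]100   (B,1)→(C,_,S)
state=C head=3 tape=_1111[_]100   (C,_)→(B,1,R)
state=B head=4 tape=_11111[1]00   (B,1)→(C,_,S)
state=C head=4 tape=_11111[_]00   (C,_)→(B,1,R)
state=B head=5 tape=_111111[0]0   (B,0)→(C,1,L)
state=C head=4 tape=_11111[1]10   (C,1)→(A,_,L)
state=A head=3 tape=_1111[1]_10   (A,1)→(B,0,S)
state=B head=3 tape=_1111[0]_10   (B,0)→(C,1,L)
state=C head=2 tape=_111[1]1_10   (C,1)→(A,_,L)
state=A head=1 tape=_11[1]_1_10   (A,1)→(B,0,S)
state=B head=1 tape=_11[0]_1_10   (B,0)→(C,1,L)
state=C head=0 tape=_1[1]1_1_10   (C,1)→(A,_,L)
state=A head=-1 tape=_[1]_1_1_10   (A,1)→(B,0,S)
state=B head=-1 tape=_[0]_1_1_10   (B,0)→(C,1,L)
state=C head=-2 tape=[_]1_1_1_10   (C,_)→(B,1,R)
state=B head=-1 tape=1[1]_1_1_10   (B,1)→(C,_,S)
state=C head=-1 tape=1[_]_1_1_10   (C,_)→(B,1,R)
state=B head=0 tape=11[_]1_1_10
Cell 5 holds 1 when M halts.

1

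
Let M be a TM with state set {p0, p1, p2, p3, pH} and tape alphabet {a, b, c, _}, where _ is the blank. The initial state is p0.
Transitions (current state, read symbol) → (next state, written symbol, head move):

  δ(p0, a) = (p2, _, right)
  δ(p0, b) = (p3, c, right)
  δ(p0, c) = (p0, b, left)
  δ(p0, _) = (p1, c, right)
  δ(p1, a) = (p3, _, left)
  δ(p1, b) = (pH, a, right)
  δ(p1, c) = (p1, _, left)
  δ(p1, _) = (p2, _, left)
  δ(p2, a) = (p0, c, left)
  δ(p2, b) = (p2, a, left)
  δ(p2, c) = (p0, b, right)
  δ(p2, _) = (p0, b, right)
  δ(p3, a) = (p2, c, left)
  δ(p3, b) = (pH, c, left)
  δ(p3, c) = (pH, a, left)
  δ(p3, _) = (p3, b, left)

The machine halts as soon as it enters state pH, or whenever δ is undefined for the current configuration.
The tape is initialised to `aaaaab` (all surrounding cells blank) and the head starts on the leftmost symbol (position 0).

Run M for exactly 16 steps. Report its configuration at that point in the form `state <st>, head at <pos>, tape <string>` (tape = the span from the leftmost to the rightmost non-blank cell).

state pH, head at 0, tape bbba_aab

state=p0 head=0 tape=__[a]aaaab   (p0,a)→(p2,_,right)
state=p2 head=1 tape=___[a]aaab   (p2,a)→(p0,c,left)
state=p0 head=0 tape=__[_]caaab   (p0,_)→(p1,c,right)
state=p1 head=1 tape=__c[c]aaab   (p1,c)→(p1,_,left)
state=p1 head=0 tape=__[c]_aaab   (p1,c)→(p1,_,left)
state=p1 head=-1 tape=_[_]__aaab   (p1,_)→(p2,_,left)
state=p2 head=-2 tape=[_]___aaab   (p2,_)→(p0,b,right)
state=p0 head=-1 tape=b[_]__aaab   (p0,_)→(p1,c,right)
state=p1 head=0 tape=bc[_]_aaab   (p1,_)→(p2,_,left)
state=p2 head=-1 tape=b[c]__aaab   (p2,c)→(p0,b,right)
state=p0 head=0 tape=bb[_]_aaab   (p0,_)→(p1,c,right)
state=p1 head=1 tape=bbc[_]aaab   (p1,_)→(p2,_,left)
state=p2 head=0 tape=bb[c]_aaab   (p2,c)→(p0,b,right)
state=p0 head=1 tape=bbb[_]aaab   (p0,_)→(p1,c,right)
state=p1 head=2 tape=bbbc[a]aab   (p1,a)→(p3,_,left)
state=p3 head=1 tape=bbb[c]_aab   (p3,c)→(pH,a,left)
state=pH head=0 tape=bb[b]a_aab
After 16 steps: state pH, head at 0, tape bbba_aab.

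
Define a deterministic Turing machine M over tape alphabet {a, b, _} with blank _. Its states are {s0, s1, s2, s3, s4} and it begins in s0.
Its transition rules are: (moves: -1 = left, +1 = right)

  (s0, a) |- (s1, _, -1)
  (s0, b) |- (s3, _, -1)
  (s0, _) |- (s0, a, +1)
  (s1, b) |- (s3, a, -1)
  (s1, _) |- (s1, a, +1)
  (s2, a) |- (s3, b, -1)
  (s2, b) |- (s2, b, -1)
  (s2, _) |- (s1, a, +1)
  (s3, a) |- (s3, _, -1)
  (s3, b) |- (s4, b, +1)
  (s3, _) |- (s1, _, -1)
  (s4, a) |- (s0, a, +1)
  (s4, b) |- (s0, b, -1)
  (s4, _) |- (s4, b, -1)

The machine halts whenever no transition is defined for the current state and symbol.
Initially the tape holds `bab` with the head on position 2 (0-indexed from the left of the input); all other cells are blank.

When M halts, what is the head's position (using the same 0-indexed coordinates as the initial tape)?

state=s0 head=2 tape=_____ba[b]   (s0,b)→(s3,_,-1)
state=s3 head=1 tape=_____b[a]_   (s3,a)→(s3,_,-1)
state=s3 head=0 tape=_____[b]__   (s3,b)→(s4,b,+1)
state=s4 head=1 tape=_____b[_]_   (s4,_)→(s4,b,-1)
state=s4 head=0 tape=_____[b]b_   (s4,b)→(s0,b,-1)
state=s0 head=-1 tape=____[_]bb_   (s0,_)→(s0,a,+1)
state=s0 head=0 tape=____a[b]b_   (s0,b)→(s3,_,-1)
state=s3 head=-1 tape=____[a]_b_   (s3,a)→(s3,_,-1)
state=s3 head=-2 tape=___[_]__b_   (s3,_)→(s1,_,-1)
state=s1 head=-3 tape=__[_]___b_   (s1,_)→(s1,a,+1)
state=s1 head=-2 tape=__a[_]__b_   (s1,_)→(s1,a,+1)
state=s1 head=-1 tape=__aa[_]_b_   (s1,_)→(s1,a,+1)
state=s1 head=0 tape=__aaa[_]b_   (s1,_)→(s1,a,+1)
state=s1 head=1 tape=__aaaa[b]_   (s1,b)→(s3,a,-1)
state=s3 head=0 tape=__aaa[a]a_   (s3,a)→(s3,_,-1)
state=s3 head=-1 tape=__aa[a]_a_   (s3,a)→(s3,_,-1)
state=s3 head=-2 tape=__a[a]__a_   (s3,a)→(s3,_,-1)
state=s3 head=-3 tape=__[a]___a_   (s3,a)→(s3,_,-1)
state=s3 head=-4 tape=_[_]____a_   (s3,_)→(s1,_,-1)
state=s1 head=-5 tape=[_]_____a_   (s1,_)→(s1,a,+1)
state=s1 head=-4 tape=a[_]____a_   (s1,_)→(s1,a,+1)
state=s1 head=-3 tape=aa[_]___a_   (s1,_)→(s1,a,+1)
state=s1 head=-2 tape=aaa[_]__a_   (s1,_)→(s1,a,+1)
state=s1 head=-1 tape=aaaa[_]_a_   (s1,_)→(s1,a,+1)
state=s1 head=0 tape=aaaaa[_]a_   (s1,_)→(s1,a,+1)
state=s1 head=1 tape=aaaaaa[a]_
At halt the head is at cell 1.

1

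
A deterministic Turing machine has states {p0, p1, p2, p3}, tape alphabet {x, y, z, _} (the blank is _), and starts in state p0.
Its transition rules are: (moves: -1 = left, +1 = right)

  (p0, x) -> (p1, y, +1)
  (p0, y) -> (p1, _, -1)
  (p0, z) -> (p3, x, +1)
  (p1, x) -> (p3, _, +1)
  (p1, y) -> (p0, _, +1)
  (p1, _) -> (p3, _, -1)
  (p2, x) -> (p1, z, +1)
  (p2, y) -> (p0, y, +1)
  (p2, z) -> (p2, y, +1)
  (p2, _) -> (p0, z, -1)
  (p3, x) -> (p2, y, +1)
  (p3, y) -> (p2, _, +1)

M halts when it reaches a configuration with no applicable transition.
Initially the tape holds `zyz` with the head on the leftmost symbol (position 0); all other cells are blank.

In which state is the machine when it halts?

p3

p0 | __[z]yz_   read z → write x, move +1, go to p3
p3 | __x[y]z_   read y → write _, move +1, go to p2
p2 | __x_[z]_   read z → write y, move +1, go to p2
p2 | __x_y[_]   read _ → write z, move -1, go to p0
p0 | __x_[y]z   read y → write _, move -1, go to p1
p1 | __x[_]_z   read _ → write _, move -1, go to p3
p3 | __[x]__z   read x → write y, move +1, go to p2
p2 | __y[_]_z   read _ → write z, move -1, go to p0
p0 | __[y]z_z   read y → write _, move -1, go to p1
p1 | _[_]_z_z   read _ → write _, move -1, go to p3
p3 | [_]__z_z
No transition is defined for (p3, _); M halts in state p3.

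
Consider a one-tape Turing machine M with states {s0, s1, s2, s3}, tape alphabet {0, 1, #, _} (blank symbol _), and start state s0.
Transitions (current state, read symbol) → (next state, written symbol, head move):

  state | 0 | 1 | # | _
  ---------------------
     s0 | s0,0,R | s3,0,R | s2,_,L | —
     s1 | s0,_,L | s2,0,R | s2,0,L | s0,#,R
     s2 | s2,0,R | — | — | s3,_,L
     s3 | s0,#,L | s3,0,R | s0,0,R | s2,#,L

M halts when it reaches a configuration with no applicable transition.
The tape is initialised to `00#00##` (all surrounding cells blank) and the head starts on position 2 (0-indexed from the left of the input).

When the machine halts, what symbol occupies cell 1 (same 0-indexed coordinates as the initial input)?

s0 | _00[#]00##   read # → write _, move L, go to s2
s2 | _0[0]_00##   read 0 → write 0, move R, go to s2
s2 | _00[_]00##   read _ → write _, move L, go to s3
s3 | _0[0]_00##   read 0 → write #, move L, go to s0
s0 | _[0]#_00##   read 0 → write 0, move R, go to s0
s0 | _0[#]_00##   read # → write _, move L, go to s2
s2 | _[0]__00##   read 0 → write 0, move R, go to s2
s2 | _0[_]_00##   read _ → write _, move L, go to s3
s3 | _[0]__00##   read 0 → write #, move L, go to s0
s0 | [_]#__00##
Cell 1 holds _ when M halts.

_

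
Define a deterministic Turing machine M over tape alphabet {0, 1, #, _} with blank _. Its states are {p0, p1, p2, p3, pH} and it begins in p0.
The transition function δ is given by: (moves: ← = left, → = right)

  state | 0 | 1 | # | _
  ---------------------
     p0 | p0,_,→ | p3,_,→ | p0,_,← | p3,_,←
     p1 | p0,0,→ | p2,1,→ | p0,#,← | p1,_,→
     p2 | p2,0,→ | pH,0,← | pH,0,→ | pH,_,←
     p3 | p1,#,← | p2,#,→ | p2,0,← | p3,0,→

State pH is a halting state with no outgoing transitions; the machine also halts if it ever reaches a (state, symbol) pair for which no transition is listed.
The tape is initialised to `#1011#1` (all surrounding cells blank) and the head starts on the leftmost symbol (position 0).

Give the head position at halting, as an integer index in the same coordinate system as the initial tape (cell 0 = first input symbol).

2

p0 | __[#]1011#1   read # → write _, move ←, go to p0
p0 | _[_]_1011#1   read _ → write _, move ←, go to p3
p3 | [_]__1011#1   read _ → write 0, move →, go to p3
p3 | 0[_]_1011#1   read _ → write 0, move →, go to p3
p3 | 00[_]1011#1   read _ → write 0, move →, go to p3
p3 | 000[1]011#1   read 1 → write #, move →, go to p2
p2 | 000#[0]11#1   read 0 → write 0, move →, go to p2
p2 | 000#0[1]1#1   read 1 → write 0, move ←, go to pH
pH | 000#[0]01#1
At halt the head is at cell 2.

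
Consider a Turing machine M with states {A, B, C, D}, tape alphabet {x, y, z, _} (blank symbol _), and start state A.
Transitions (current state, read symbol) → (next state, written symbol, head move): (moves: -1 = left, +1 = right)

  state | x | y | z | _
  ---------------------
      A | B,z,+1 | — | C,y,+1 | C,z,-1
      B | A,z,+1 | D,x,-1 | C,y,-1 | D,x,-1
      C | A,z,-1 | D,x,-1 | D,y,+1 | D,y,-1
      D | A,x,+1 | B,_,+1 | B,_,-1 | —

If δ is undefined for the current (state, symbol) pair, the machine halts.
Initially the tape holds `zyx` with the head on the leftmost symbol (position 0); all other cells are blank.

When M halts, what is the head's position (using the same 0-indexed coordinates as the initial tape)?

A | _[z]yx_   read z → write y, move +1, go to C
C | _y[y]x_   read y → write x, move -1, go to D
D | _[y]xx_   read y → write _, move +1, go to B
B | __[x]x_   read x → write z, move +1, go to A
A | __z[x]_   read x → write z, move +1, go to B
B | __zz[_]   read _ → write x, move -1, go to D
D | __z[z]x   read z → write _, move -1, go to B
B | __[z]_x   read z → write y, move -1, go to C
C | _[_]y_x   read _ → write y, move -1, go to D
D | [_]yy_x
At halt the head is at cell -1.

-1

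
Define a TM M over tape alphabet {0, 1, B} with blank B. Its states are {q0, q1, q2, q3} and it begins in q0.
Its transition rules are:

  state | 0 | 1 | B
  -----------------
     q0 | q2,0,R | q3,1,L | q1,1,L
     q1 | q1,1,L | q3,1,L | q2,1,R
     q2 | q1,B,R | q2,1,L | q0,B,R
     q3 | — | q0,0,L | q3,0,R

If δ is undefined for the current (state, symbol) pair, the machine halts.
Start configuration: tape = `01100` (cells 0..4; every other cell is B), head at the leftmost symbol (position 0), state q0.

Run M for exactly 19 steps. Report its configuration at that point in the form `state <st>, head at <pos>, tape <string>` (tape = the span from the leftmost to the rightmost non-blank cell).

state q3, head at 1, tape 0B110

q0 | [0]1100   read 0 → write 0, move R, go to q2
q2 | 0[1]100   read 1 → write 1, move L, go to q2
q2 | [0]1100   read 0 → write B, move R, go to q1
q1 | B[1]100   read 1 → write 1, move L, go to q3
q3 | [B]1100   read B → write 0, move R, go to q3
q3 | 0[1]100   read 1 → write 0, move L, go to q0
q0 | [0]0100   read 0 → write 0, move R, go to q2
q2 | 0[0]100   read 0 → write B, move R, go to q1
q1 | 0B[1]00   read 1 → write 1, move L, go to q3
q3 | 0[B]100   read B → write 0, move R, go to q3
q3 | 00[1]00   read 1 → write 0, move L, go to q0
q0 | 0[0]000   read 0 → write 0, move R, go to q2
q2 | 00[0]00   read 0 → write B, move R, go to q1
q1 | 00B[0]0   read 0 → write 1, move L, go to q1
q1 | 00[B]10   read B → write 1, move R, go to q2
q2 | 001[1]0   read 1 → write 1, move L, go to q2
q2 | 00[1]10   read 1 → write 1, move L, go to q2
q2 | 0[0]110   read 0 → write B, move R, go to q1
q1 | 0B[1]10   read 1 → write 1, move L, go to q3
q3 | 0[B]110
After 19 steps: state q3, head at 1, tape 0B110.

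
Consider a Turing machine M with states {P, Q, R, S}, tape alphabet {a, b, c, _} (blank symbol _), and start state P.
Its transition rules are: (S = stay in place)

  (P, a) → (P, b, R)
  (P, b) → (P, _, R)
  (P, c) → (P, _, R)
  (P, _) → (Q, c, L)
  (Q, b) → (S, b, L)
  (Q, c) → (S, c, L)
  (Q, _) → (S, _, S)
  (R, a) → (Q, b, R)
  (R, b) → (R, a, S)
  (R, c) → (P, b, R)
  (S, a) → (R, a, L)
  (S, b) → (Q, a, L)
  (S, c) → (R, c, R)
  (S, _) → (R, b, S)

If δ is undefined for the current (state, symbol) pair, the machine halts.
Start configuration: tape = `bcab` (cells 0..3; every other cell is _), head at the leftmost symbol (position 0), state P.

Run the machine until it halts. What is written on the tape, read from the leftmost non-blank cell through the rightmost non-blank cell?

babac

state=P head=0 tape=[b]cab_   (P,b)→(P,_,R)
state=P head=1 tape=_[c]ab_   (P,c)→(P,_,R)
state=P head=2 tape=__[a]b_   (P,a)→(P,b,R)
state=P head=3 tape=__b[b]_   (P,b)→(P,_,R)
state=P head=4 tape=__b_[_]   (P,_)→(Q,c,L)
state=Q head=3 tape=__b[_]c   (Q,_)→(S,_,S)
state=S head=3 tape=__b[_]c   (S,_)→(R,b,S)
state=R head=3 tape=__b[b]c   (R,b)→(R,a,S)
state=R head=3 tape=__b[a]c   (R,a)→(Q,b,R)
state=Q head=4 tape=__bb[c]   (Q,c)→(S,c,L)
state=S head=3 tape=__b[b]c   (S,b)→(Q,a,L)
state=Q head=2 tape=__[b]ac   (Q,b)→(S,b,L)
state=S head=1 tape=_[_]bac   (S,_)→(R,b,S)
state=R head=1 tape=_[b]bac   (R,b)→(R,a,S)
state=R head=1 tape=_[a]bac   (R,a)→(Q,b,R)
state=Q head=2 tape=_b[b]ac   (Q,b)→(S,b,L)
state=S head=1 tape=_[b]bac   (S,b)→(Q,a,L)
state=Q head=0 tape=[_]abac   (Q,_)→(S,_,S)
state=S head=0 tape=[_]abac   (S,_)→(R,b,S)
state=R head=0 tape=[b]abac   (R,b)→(R,a,S)
state=R head=0 tape=[a]abac   (R,a)→(Q,b,R)
state=Q head=1 tape=b[a]bac
The non-blank tape span at halt is babac.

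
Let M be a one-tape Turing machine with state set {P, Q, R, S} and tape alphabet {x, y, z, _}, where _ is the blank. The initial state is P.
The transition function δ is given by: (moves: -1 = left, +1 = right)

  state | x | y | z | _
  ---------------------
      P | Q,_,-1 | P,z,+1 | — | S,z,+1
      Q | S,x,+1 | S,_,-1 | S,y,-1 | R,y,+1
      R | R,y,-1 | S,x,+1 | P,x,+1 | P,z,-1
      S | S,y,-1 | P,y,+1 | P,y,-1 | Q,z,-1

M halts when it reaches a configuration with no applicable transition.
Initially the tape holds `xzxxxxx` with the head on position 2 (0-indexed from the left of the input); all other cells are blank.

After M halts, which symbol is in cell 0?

z

state=P head=2 tape=__xz[x]xxxx   (P,x)→(Q,_,-1)
state=Q head=1 tape=__x[z]_xxxx   (Q,z)→(S,y,-1)
state=S head=0 tape=__[x]y_xxxx   (S,x)→(S,y,-1)
state=S head=-1 tape=_[_]yy_xxxx   (S,_)→(Q,z,-1)
state=Q head=-2 tape=[_]zyy_xxxx   (Q,_)→(R,y,+1)
state=R head=-1 tape=y[z]yy_xxxx   (R,z)→(P,x,+1)
state=P head=0 tape=yx[y]y_xxxx   (P,y)→(P,z,+1)
state=P head=1 tape=yxz[y]_xxxx   (P,y)→(P,z,+1)
state=P head=2 tape=yxzz[_]xxxx   (P,_)→(S,z,+1)
state=S head=3 tape=yxzzz[x]xxx   (S,x)→(S,y,-1)
state=S head=2 tape=yxzz[z]yxxx   (S,z)→(P,y,-1)
state=P head=1 tape=yxz[z]yyxxx
Cell 0 holds z when M halts.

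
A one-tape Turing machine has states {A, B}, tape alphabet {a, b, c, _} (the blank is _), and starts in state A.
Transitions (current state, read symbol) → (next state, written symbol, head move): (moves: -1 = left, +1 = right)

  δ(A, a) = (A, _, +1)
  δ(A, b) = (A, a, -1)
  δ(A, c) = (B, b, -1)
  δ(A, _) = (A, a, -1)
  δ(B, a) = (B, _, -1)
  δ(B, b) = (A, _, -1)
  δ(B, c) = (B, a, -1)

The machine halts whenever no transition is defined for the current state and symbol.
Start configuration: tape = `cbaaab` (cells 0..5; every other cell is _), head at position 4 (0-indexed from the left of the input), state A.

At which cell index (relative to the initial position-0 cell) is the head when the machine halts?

A | _cbaa[a]b__   read a → write _, move +1, go to A
A | _cbaa_[b]__   read b → write a, move -1, go to A
A | _cbaa[_]a__   read _ → write a, move -1, go to A
A | _cba[a]aa__   read a → write _, move +1, go to A
A | _cba_[a]a__   read a → write _, move +1, go to A
A | _cba__[a]__   read a → write _, move +1, go to A
A | _cba___[_]_   read _ → write a, move -1, go to A
A | _cba__[_]a_   read _ → write a, move -1, go to A
A | _cba_[_]aa_   read _ → write a, move -1, go to A
A | _cba[_]aaa_   read _ → write a, move -1, go to A
A | _cb[a]aaaa_   read a → write _, move +1, go to A
A | _cb_[a]aaa_   read a → write _, move +1, go to A
A | _cb__[a]aa_   read a → write _, move +1, go to A
A | _cb___[a]a_   read a → write _, move +1, go to A
A | _cb____[a]_   read a → write _, move +1, go to A
A | _cb_____[_]   read _ → write a, move -1, go to A
A | _cb____[_]a   read _ → write a, move -1, go to A
A | _cb___[_]aa   read _ → write a, move -1, go to A
A | _cb__[_]aaa   read _ → write a, move -1, go to A
A | _cb_[_]aaaa   read _ → write a, move -1, go to A
A | _cb[_]aaaaa   read _ → write a, move -1, go to A
A | _c[b]aaaaaa   read b → write a, move -1, go to A
A | _[c]aaaaaaa   read c → write b, move -1, go to B
B | [_]baaaaaaa
At halt the head is at cell -1.

-1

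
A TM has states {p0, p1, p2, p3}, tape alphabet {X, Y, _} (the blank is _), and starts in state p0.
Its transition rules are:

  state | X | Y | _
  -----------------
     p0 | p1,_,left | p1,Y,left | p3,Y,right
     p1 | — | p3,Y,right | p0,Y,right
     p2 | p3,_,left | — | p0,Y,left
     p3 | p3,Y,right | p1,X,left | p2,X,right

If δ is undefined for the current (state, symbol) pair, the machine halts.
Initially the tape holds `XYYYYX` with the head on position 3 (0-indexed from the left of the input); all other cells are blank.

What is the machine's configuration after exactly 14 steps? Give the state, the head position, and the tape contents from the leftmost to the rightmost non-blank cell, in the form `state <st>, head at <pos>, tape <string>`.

state=p0 head=3 tape=XYY[Y]YX__   (p0,Y)→(p1,Y,left)
state=p1 head=2 tape=XY[Y]YYX__   (p1,Y)→(p3,Y,right)
state=p3 head=3 tape=XYY[Y]YX__   (p3,Y)→(p1,X,left)
state=p1 head=2 tape=XY[Y]XYX__   (p1,Y)→(p3,Y,right)
state=p3 head=3 tape=XYY[X]YX__   (p3,X)→(p3,Y,right)
state=p3 head=4 tape=XYYY[Y]X__   (p3,Y)→(p1,X,left)
state=p1 head=3 tape=XYY[Y]XX__   (p1,Y)→(p3,Y,right)
state=p3 head=4 tape=XYYY[X]X__   (p3,X)→(p3,Y,right)
state=p3 head=5 tape=XYYYY[X]__   (p3,X)→(p3,Y,right)
state=p3 head=6 tape=XYYYYY[_]_   (p3,_)→(p2,X,right)
state=p2 head=7 tape=XYYYYYX[_]   (p2,_)→(p0,Y,left)
state=p0 head=6 tape=XYYYYY[X]Y   (p0,X)→(p1,_,left)
state=p1 head=5 tape=XYYYY[Y]_Y   (p1,Y)→(p3,Y,right)
state=p3 head=6 tape=XYYYYY[_]Y   (p3,_)→(p2,X,right)
state=p2 head=7 tape=XYYYYYX[Y]
After 14 steps: state p2, head at 7, tape XYYYYYXY.

state p2, head at 7, tape XYYYYYXY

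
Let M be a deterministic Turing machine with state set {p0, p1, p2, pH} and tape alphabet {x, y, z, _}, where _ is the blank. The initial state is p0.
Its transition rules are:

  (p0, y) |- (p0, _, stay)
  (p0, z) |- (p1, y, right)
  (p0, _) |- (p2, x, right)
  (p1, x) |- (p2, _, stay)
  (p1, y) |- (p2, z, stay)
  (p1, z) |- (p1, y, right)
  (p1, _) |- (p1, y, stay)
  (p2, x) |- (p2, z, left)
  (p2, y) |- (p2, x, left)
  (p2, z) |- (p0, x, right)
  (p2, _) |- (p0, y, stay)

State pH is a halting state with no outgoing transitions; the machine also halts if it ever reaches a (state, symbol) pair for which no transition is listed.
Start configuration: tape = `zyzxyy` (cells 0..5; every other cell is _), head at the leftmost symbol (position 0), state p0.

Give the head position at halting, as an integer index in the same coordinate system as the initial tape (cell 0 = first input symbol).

p0 | __[z]yzxyy   read z → write y, move right, go to p1
p1 | __y[y]zxyy   read y → write z, move stay, go to p2
p2 | __y[z]zxyy   read z → write x, move right, go to p0
p0 | __yx[z]xyy   read z → write y, move right, go to p1
p1 | __yxy[x]yy   read x → write _, move stay, go to p2
p2 | __yxy[_]yy   read _ → write y, move stay, go to p0
p0 | __yxy[y]yy   read y → write _, move stay, go to p0
p0 | __yxy[_]yy   read _ → write x, move right, go to p2
p2 | __yxyx[y]y   read y → write x, move left, go to p2
p2 | __yxy[x]xy   read x → write z, move left, go to p2
p2 | __yx[y]zxy   read y → write x, move left, go to p2
p2 | __y[x]xzxy   read x → write z, move left, go to p2
p2 | __[y]zxzxy   read y → write x, move left, go to p2
p2 | _[_]xzxzxy   read _ → write y, move stay, go to p0
p0 | _[y]xzxzxy   read y → write _, move stay, go to p0
p0 | _[_]xzxzxy   read _ → write x, move right, go to p2
p2 | _x[x]zxzxy   read x → write z, move left, go to p2
p2 | _[x]zzxzxy   read x → write z, move left, go to p2
p2 | [_]zzzxzxy   read _ → write y, move stay, go to p0
p0 | [y]zzzxzxy   read y → write _, move stay, go to p0
p0 | [_]zzzxzxy   read _ → write x, move right, go to p2
p2 | x[z]zzxzxy   read z → write x, move right, go to p0
p0 | xx[z]zxzxy   read z → write y, move right, go to p1
p1 | xxy[z]xzxy   read z → write y, move right, go to p1
p1 | xxyy[x]zxy   read x → write _, move stay, go to p2
p2 | xxyy[_]zxy   read _ → write y, move stay, go to p0
p0 | xxyy[y]zxy   read y → write _, move stay, go to p0
p0 | xxyy[_]zxy   read _ → write x, move right, go to p2
p2 | xxyyx[z]xy   read z → write x, move right, go to p0
p0 | xxyyxx[x]y
At halt the head is at cell 4.

4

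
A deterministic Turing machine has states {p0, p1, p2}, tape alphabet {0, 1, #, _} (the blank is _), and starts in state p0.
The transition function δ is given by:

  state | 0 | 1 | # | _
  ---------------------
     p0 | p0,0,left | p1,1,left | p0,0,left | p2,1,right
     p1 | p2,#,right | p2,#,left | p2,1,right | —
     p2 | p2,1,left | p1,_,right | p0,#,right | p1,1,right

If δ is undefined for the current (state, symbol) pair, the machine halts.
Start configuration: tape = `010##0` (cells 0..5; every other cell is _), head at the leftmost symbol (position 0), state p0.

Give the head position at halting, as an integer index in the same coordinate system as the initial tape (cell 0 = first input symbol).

7

p0 | _[0]10##0__   read 0 → write 0, move left, go to p0
p0 | [_]010##0__   read _ → write 1, move right, go to p2
p2 | 1[0]10##0__   read 0 → write 1, move left, go to p2
p2 | [1]110##0__   read 1 → write _, move right, go to p1
p1 | _[1]10##0__   read 1 → write #, move left, go to p2
p2 | [_]#10##0__   read _ → write 1, move right, go to p1
p1 | 1[#]10##0__   read # → write 1, move right, go to p2
p2 | 11[1]0##0__   read 1 → write _, move right, go to p1
p1 | 11_[0]##0__   read 0 → write #, move right, go to p2
p2 | 11_#[#]#0__   read # → write #, move right, go to p0
p0 | 11_##[#]0__   read # → write 0, move left, go to p0
p0 | 11_#[#]00__   read # → write 0, move left, go to p0
p0 | 11_[#]000__   read # → write 0, move left, go to p0
p0 | 11[_]0000__   read _ → write 1, move right, go to p2
p2 | 111[0]000__   read 0 → write 1, move left, go to p2
p2 | 11[1]1000__   read 1 → write _, move right, go to p1
p1 | 11_[1]000__   read 1 → write #, move left, go to p2
p2 | 11[_]#000__   read _ → write 1, move right, go to p1
p1 | 111[#]000__   read # → write 1, move right, go to p2
p2 | 1111[0]00__   read 0 → write 1, move left, go to p2
p2 | 111[1]100__   read 1 → write _, move right, go to p1
p1 | 111_[1]00__   read 1 → write #, move left, go to p2
p2 | 111[_]#00__   read _ → write 1, move right, go to p1
p1 | 1111[#]00__   read # → write 1, move right, go to p2
p2 | 11111[0]0__   read 0 → write 1, move left, go to p2
p2 | 1111[1]10__   read 1 → write _, move right, go to p1
p1 | 1111_[1]0__   read 1 → write #, move left, go to p2
p2 | 1111[_]#0__   read _ → write 1, move right, go to p1
p1 | 11111[#]0__   read # → write 1, move right, go to p2
p2 | 111111[0]__   read 0 → write 1, move left, go to p2
p2 | 11111[1]1__   read 1 → write _, move right, go to p1
p1 | 11111_[1]__   read 1 → write #, move left, go to p2
p2 | 11111[_]#__   read _ → write 1, move right, go to p1
p1 | 111111[#]__   read # → write 1, move right, go to p2
p2 | 1111111[_]_   read _ → write 1, move right, go to p1
p1 | 11111111[_]
At halt the head is at cell 7.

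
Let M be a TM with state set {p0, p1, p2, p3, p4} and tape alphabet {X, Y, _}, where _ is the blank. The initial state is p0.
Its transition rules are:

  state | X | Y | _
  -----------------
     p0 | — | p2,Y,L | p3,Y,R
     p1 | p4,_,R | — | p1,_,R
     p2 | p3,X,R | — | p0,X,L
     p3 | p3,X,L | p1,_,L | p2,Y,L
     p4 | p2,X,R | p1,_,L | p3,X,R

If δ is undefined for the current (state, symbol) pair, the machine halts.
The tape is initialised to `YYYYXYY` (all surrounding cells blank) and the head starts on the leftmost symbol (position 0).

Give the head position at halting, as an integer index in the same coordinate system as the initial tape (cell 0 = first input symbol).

state=p0 head=0 tape=___[Y]YYYXYY   (p0,Y)→(p2,Y,L)
state=p2 head=-1 tape=__[_]YYYYXYY   (p2,_)→(p0,X,L)
state=p0 head=-2 tape=_[_]XYYYYXYY   (p0,_)→(p3,Y,R)
state=p3 head=-1 tape=_Y[X]YYYYXYY   (p3,X)→(p3,X,L)
state=p3 head=-2 tape=_[Y]XYYYYXYY   (p3,Y)→(p1,_,L)
state=p1 head=-3 tape=[_]_XYYYYXYY   (p1,_)→(p1,_,R)
state=p1 head=-2 tape=_[_]XYYYYXYY   (p1,_)→(p1,_,R)
state=p1 head=-1 tape=__[X]YYYYXYY   (p1,X)→(p4,_,R)
state=p4 head=0 tape=___[Y]YYYXYY   (p4,Y)→(p1,_,L)
state=p1 head=-1 tape=__[_]_YYYXYY   (p1,_)→(p1,_,R)
state=p1 head=0 tape=___[_]YYYXYY   (p1,_)→(p1,_,R)
state=p1 head=1 tape=____[Y]YYXYY
At halt the head is at cell 1.

1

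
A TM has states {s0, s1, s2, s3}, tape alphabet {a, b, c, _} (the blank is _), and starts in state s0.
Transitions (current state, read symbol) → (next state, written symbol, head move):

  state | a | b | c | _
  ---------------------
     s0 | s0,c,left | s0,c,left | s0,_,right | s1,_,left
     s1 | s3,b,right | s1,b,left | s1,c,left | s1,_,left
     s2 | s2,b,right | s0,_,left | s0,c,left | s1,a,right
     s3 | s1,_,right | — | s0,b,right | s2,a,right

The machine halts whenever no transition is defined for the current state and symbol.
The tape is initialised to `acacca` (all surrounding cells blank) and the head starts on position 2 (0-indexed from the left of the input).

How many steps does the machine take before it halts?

state=s0 head=2 tape=ac[a]cca_   (s0,a)→(s0,c,left)
state=s0 head=1 tape=a[c]ccca_   (s0,c)→(s0,_,right)
state=s0 head=2 tape=a_[c]cca_   (s0,c)→(s0,_,right)
state=s0 head=3 tape=a__[c]ca_   (s0,c)→(s0,_,right)
state=s0 head=4 tape=a___[c]a_   (s0,c)→(s0,_,right)
state=s0 head=5 tape=a____[a]_   (s0,a)→(s0,c,left)
state=s0 head=4 tape=a___[_]c_   (s0,_)→(s1,_,left)
state=s1 head=3 tape=a__[_]_c_   (s1,_)→(s1,_,left)
state=s1 head=2 tape=a_[_]__c_   (s1,_)→(s1,_,left)
state=s1 head=1 tape=a[_]___c_   (s1,_)→(s1,_,left)
state=s1 head=0 tape=[a]____c_   (s1,a)→(s3,b,right)
state=s3 head=1 tape=b[_]___c_   (s3,_)→(s2,a,right)
state=s2 head=2 tape=ba[_]__c_   (s2,_)→(s1,a,right)
state=s1 head=3 tape=baa[_]_c_   (s1,_)→(s1,_,left)
state=s1 head=2 tape=ba[a]__c_   (s1,a)→(s3,b,right)
state=s3 head=3 tape=bab[_]_c_   (s3,_)→(s2,a,right)
state=s2 head=4 tape=baba[_]c_   (s2,_)→(s1,a,right)
state=s1 head=5 tape=babaa[c]_   (s1,c)→(s1,c,left)
state=s1 head=4 tape=baba[a]c_   (s1,a)→(s3,b,right)
state=s3 head=5 tape=babab[c]_   (s3,c)→(s0,b,right)
state=s0 head=6 tape=bababb[_]   (s0,_)→(s1,_,left)
state=s1 head=5 tape=babab[b]_   (s1,b)→(s1,b,left)
state=s1 head=4 tape=baba[b]b_   (s1,b)→(s1,b,left)
state=s1 head=3 tape=bab[a]bb_   (s1,a)→(s3,b,right)
state=s3 head=4 tape=babb[b]b_
M halts after 24 transitions.

24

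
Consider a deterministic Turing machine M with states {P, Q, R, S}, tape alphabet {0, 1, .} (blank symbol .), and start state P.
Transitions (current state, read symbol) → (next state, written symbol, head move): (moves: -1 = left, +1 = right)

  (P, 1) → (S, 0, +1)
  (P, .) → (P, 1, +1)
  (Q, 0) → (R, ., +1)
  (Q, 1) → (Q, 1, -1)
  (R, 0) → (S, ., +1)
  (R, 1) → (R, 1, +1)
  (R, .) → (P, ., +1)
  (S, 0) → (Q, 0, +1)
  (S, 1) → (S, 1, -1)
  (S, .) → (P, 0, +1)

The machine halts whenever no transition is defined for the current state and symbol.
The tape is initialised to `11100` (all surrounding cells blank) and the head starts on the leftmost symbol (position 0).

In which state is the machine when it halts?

Q

state=P head=0 tape=[1]1100.   (P,1)→(S,0,+1)
state=S head=1 tape=0[1]100.   (S,1)→(S,1,-1)
state=S head=0 tape=[0]1100.   (S,0)→(Q,0,+1)
state=Q head=1 tape=0[1]100.   (Q,1)→(Q,1,-1)
state=Q head=0 tape=[0]1100.   (Q,0)→(R,.,+1)
state=R head=1 tape=.[1]100.   (R,1)→(R,1,+1)
state=R head=2 tape=.1[1]00.   (R,1)→(R,1,+1)
state=R head=3 tape=.11[0]0.   (R,0)→(S,.,+1)
state=S head=4 tape=.11.[0].   (S,0)→(Q,0,+1)
state=Q head=5 tape=.11.0[.]
No transition is defined for (Q, .); M halts in state Q.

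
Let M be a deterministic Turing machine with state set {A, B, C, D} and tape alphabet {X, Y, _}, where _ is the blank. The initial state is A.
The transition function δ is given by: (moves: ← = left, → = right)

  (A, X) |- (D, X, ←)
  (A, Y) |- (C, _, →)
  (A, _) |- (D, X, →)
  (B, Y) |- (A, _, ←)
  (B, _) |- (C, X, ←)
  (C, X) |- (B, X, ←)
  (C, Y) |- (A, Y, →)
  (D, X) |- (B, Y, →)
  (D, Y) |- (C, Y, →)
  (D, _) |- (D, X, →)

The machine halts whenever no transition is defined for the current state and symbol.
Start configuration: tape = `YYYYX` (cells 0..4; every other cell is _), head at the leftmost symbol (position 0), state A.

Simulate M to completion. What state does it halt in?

B

state=A head=0 tape=[Y]YYYX_   (A,Y)→(C,_,→)
state=C head=1 tape=_[Y]YYX_   (C,Y)→(A,Y,→)
state=A head=2 tape=_Y[Y]YX_   (A,Y)→(C,_,→)
state=C head=3 tape=_Y_[Y]X_   (C,Y)→(A,Y,→)
state=A head=4 tape=_Y_Y[X]_   (A,X)→(D,X,←)
state=D head=3 tape=_Y_[Y]X_   (D,Y)→(C,Y,→)
state=C head=4 tape=_Y_Y[X]_   (C,X)→(B,X,←)
state=B head=3 tape=_Y_[Y]X_   (B,Y)→(A,_,←)
state=A head=2 tape=_Y[_]_X_   (A,_)→(D,X,→)
state=D head=3 tape=_YX[_]X_   (D,_)→(D,X,→)
state=D head=4 tape=_YXX[X]_   (D,X)→(B,Y,→)
state=B head=5 tape=_YXXY[_]   (B,_)→(C,X,←)
state=C head=4 tape=_YXX[Y]X   (C,Y)→(A,Y,→)
state=A head=5 tape=_YXXY[X]   (A,X)→(D,X,←)
state=D head=4 tape=_YXX[Y]X   (D,Y)→(C,Y,→)
state=C head=5 tape=_YXXY[X]   (C,X)→(B,X,←)
state=B head=4 tape=_YXX[Y]X   (B,Y)→(A,_,←)
state=A head=3 tape=_YX[X]_X   (A,X)→(D,X,←)
state=D head=2 tape=_Y[X]X_X   (D,X)→(B,Y,→)
state=B head=3 tape=_YY[X]_X
No transition is defined for (B, X); M halts in state B.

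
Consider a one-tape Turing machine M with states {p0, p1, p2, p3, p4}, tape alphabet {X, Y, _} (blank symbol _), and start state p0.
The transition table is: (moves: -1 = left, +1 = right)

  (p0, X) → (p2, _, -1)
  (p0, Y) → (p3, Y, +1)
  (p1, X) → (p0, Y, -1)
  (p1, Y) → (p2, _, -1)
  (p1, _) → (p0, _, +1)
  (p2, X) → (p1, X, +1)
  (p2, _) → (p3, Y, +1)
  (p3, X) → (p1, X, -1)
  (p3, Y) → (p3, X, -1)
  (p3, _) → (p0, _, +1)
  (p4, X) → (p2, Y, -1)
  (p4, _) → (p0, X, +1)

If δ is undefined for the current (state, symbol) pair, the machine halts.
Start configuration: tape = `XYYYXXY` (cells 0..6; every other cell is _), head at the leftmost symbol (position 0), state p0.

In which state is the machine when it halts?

p0 | _[X]YYYXXY__   read X → write _, move -1, go to p2
p2 | [_]_YYYXXY__   read _ → write Y, move +1, go to p3
p3 | Y[_]YYYXXY__   read _ → write _, move +1, go to p0
p0 | Y_[Y]YYXXY__   read Y → write Y, move +1, go to p3
p3 | Y_Y[Y]YXXY__   read Y → write X, move -1, go to p3
p3 | Y_[Y]XYXXY__   read Y → write X, move -1, go to p3
p3 | Y[_]XXYXXY__   read _ → write _, move +1, go to p0
p0 | Y_[X]XYXXY__   read X → write _, move -1, go to p2
p2 | Y[_]_XYXXY__   read _ → write Y, move +1, go to p3
p3 | YY[_]XYXXY__   read _ → write _, move +1, go to p0
p0 | YY_[X]YXXY__   read X → write _, move -1, go to p2
p2 | YY[_]_YXXY__   read _ → write Y, move +1, go to p3
p3 | YYY[_]YXXY__   read _ → write _, move +1, go to p0
p0 | YYY_[Y]XXY__   read Y → write Y, move +1, go to p3
p3 | YYY_Y[X]XY__   read X → write X, move -1, go to p1
p1 | YYY_[Y]XXY__   read Y → write _, move -1, go to p2
p2 | YYY[_]_XXY__   read _ → write Y, move +1, go to p3
p3 | YYYY[_]XXY__   read _ → write _, move +1, go to p0
p0 | YYYY_[X]XY__   read X → write _, move -1, go to p2
p2 | YYYY[_]_XY__   read _ → write Y, move +1, go to p3
p3 | YYYYY[_]XY__   read _ → write _, move +1, go to p0
p0 | YYYYY_[X]Y__   read X → write _, move -1, go to p2
p2 | YYYYY[_]_Y__   read _ → write Y, move +1, go to p3
p3 | YYYYYY[_]Y__   read _ → write _, move +1, go to p0
p0 | YYYYYY_[Y]__   read Y → write Y, move +1, go to p3
p3 | YYYYYY_Y[_]_   read _ → write _, move +1, go to p0
p0 | YYYYYY_Y_[_]
No transition is defined for (p0, _); M halts in state p0.

p0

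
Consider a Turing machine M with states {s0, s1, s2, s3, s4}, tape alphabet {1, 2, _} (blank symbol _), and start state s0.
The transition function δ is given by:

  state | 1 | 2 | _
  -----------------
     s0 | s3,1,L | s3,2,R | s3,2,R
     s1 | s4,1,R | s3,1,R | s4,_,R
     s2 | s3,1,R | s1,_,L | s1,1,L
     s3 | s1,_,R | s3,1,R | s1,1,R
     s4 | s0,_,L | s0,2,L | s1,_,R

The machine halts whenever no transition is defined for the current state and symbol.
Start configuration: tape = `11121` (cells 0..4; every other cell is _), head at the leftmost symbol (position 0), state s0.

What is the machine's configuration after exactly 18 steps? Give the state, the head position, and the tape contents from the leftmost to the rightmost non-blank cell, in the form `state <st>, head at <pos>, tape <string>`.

s0 | _[1]1121   read 1 → write 1, move L, go to s3
s3 | [_]11121   read _ → write 1, move R, go to s1
s1 | 1[1]1121   read 1 → write 1, move R, go to s4
s4 | 11[1]121   read 1 → write _, move L, go to s0
s0 | 1[1]_121   read 1 → write 1, move L, go to s3
s3 | [1]1_121   read 1 → write _, move R, go to s1
s1 | _[1]_121   read 1 → write 1, move R, go to s4
s4 | _1[_]121   read _ → write _, move R, go to s1
s1 | _1_[1]21   read 1 → write 1, move R, go to s4
s4 | _1_1[2]1   read 2 → write 2, move L, go to s0
s0 | _1_[1]21   read 1 → write 1, move L, go to s3
s3 | _1[_]121   read _ → write 1, move R, go to s1
s1 | _11[1]21   read 1 → write 1, move R, go to s4
s4 | _111[2]1   read 2 → write 2, move L, go to s0
s0 | _11[1]21   read 1 → write 1, move L, go to s3
s3 | _1[1]121   read 1 → write _, move R, go to s1
s1 | _1_[1]21   read 1 → write 1, move R, go to s4
s4 | _1_1[2]1   read 2 → write 2, move L, go to s0
s0 | _1_[1]21
After 18 steps: state s0, head at 2, tape 1_121.

state s0, head at 2, tape 1_121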